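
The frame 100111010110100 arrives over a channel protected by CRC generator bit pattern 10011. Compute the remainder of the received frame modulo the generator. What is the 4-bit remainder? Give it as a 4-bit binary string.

Modulo-2 division of 100111010110100 by 10011:
  pos 0: 10011 XOR 10011 = 00000
  pos 5: 10101 XOR 10011 = 00110
  pos 7: 11010 XOR 10011 = 01001
  pos 8: 10011 XOR 10011 = 00000
Remainder = 0000 (zero — the frame passes the CRC check).

0000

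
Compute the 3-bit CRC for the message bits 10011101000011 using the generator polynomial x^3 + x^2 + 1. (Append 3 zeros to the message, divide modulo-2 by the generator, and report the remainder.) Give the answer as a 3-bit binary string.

Append 3 zeros: 10011101000011000. Divide by 1101 (XOR where the leading bit is 1):
  pos 0: 1001 XOR 1101 = 0100
  pos 1: 1001 XOR 1101 = 0100
  pos 2: 1001 XOR 1101 = 0100
  pos 3: 1000 XOR 1101 = 0101
  pos 4: 1011 XOR 1101 = 0110
  pos 5: 1100 XOR 1101 = 0001
  pos 8: 1000 XOR 1101 = 0101
  pos 9: 1011 XOR 1101 = 0110
  pos 10: 1101 XOR 1101 = 0000
Remainder (last 3 bits) = 000. This is the CRC / FCS.

000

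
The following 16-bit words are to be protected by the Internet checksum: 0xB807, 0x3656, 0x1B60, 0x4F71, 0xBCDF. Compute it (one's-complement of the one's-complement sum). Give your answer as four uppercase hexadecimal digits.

One's-complement addition (fold any carry out of bit 15 back into bit 0):
  0xB807 + 0x3656 = 0x0EE5D
  0xEE5D + 0x1B60 = 0x109BD → wrap carry → 0x09BE
  0x09BE + 0x4F71 = 0x0592F
  0x592F + 0xBCDF = 0x1160E → wrap carry → 0x160F
One's-complement sum = 0x160F.
Checksum = ~0x160F & 0xFFFF = 0xE9F0.

E9F0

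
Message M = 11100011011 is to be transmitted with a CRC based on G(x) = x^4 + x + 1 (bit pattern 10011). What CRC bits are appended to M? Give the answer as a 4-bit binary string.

Append 4 zeros: 111000110110000. Divide by 10011 (XOR where the leading bit is 1):
  pos 0: 11100 XOR 10011 = 01111
  pos 1: 11110 XOR 10011 = 01101
  pos 2: 11011 XOR 10011 = 01000
  pos 3: 10001 XOR 10011 = 00010
  pos 6: 10011 XOR 10011 = 00000
Remainder (last 4 bits) = 0000. This is the CRC / FCS.

0000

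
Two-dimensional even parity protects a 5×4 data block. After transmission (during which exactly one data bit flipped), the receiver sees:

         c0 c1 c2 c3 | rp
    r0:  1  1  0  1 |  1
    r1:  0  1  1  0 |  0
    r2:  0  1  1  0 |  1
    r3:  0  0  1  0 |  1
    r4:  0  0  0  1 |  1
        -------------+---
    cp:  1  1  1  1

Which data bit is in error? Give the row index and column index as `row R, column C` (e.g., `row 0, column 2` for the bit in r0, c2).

row 2, column 3

Recompute each row's even parity and compare to rp:
  r0: data parity 1, sent rp 1 → ok
  r1: data parity 0, sent rp 0 → ok
  r2: data parity 0, sent rp 1 → mismatch
  r3: data parity 1, sent rp 1 → ok
  r4: data parity 1, sent rp 1 → ok
Recompute each column's even parity and compare to cp:
  c0: data parity 1, sent cp 1 → ok
  c1: data parity 1, sent cp 1 → ok
  c2: data parity 1, sent cp 1 → ok
  c3: data parity 0, sent cp 1 → mismatch
Exactly one row (r2) and one column (c3) fail → the flipped bit is at their intersection.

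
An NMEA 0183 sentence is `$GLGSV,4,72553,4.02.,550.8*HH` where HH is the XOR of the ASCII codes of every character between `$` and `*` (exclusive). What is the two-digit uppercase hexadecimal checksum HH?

XOR the ASCII codes of the payload characters:
  'G' = 0x47 → acc = 0x47
  'L' = 0x4C → acc = 0x0B
  'G' = 0x47 → acc = 0x4C
  'S' = 0x53 → acc = 0x1F
  'V' = 0x56 → acc = 0x49
  ',' = 0x2C → acc = 0x65
  '4' = 0x34 → acc = 0x51
  ',' = 0x2C → acc = 0x7D
  '7' = 0x37 → acc = 0x4A
  '2' = 0x32 → acc = 0x78
  '5' = 0x35 → acc = 0x4D
  '5' = 0x35 → acc = 0x78
  '3' = 0x33 → acc = 0x4B
  ',' = 0x2C → acc = 0x67
  '4' = 0x34 → acc = 0x53
  '.' = 0x2E → acc = 0x7D
  '0' = 0x30 → acc = 0x4D
  '2' = 0x32 → acc = 0x7F
  '.' = 0x2E → acc = 0x51
  ',' = 0x2C → acc = 0x7D
  '5' = 0x35 → acc = 0x48
  '5' = 0x35 → acc = 0x7D
  '0' = 0x30 → acc = 0x4D
  '.' = 0x2E → acc = 0x63
  '8' = 0x38 → acc = 0x5B
Checksum = 0x5B.

5B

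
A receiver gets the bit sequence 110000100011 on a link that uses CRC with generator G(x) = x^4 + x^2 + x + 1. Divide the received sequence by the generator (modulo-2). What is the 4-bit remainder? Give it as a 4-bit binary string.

0010

Modulo-2 division of 110000100011 by 10111:
  pos 0: 11000 XOR 10111 = 01111
  pos 1: 11110 XOR 10111 = 01001
  pos 2: 10011 XOR 10111 = 00100
  pos 4: 10000 XOR 10111 = 00111
  pos 6: 11101 XOR 10111 = 01010
  pos 7: 10101 XOR 10111 = 00010
Remainder = 0010 (nonzero — an error is detected).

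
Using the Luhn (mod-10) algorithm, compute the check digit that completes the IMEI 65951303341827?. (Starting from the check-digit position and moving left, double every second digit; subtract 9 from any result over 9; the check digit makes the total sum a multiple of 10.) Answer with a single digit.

4

Partial digits right→left: 7 2 8 1 4 3 3 0 3 1 5 9 5 6
Double every second digit counting from the check-digit position (so the 1st, 3rd, 5th, ... of the partial from the right).
  doubled (with −9 where >9): 5 7 8 6 6 1 1 → sum 34
  kept as-is: 2 1 3 0 1 9 6 → sum 22
Total = 34 + 22 = 56.
Check digit = (10 − (56 mod 10)) mod 10 = 4.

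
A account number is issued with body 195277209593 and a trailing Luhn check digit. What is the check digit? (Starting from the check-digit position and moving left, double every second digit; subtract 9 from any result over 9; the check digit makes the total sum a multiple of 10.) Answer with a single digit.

2

Partial digits right→left: 3 9 5 9 0 2 7 7 2 5 9 1
Double every second digit counting from the check-digit position (so the 1st, 3rd, 5th, ... of the partial from the right).
  doubled (with −9 where >9): 6 1 0 5 4 9 → sum 25
  kept as-is: 9 9 2 7 5 1 → sum 33
Total = 25 + 33 = 58.
Check digit = (10 − (58 mod 10)) mod 10 = 2.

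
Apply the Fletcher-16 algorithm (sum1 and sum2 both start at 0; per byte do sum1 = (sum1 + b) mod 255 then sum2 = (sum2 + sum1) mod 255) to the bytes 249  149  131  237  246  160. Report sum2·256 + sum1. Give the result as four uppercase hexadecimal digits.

Running sums (mod 255):
  after byte 0 (249): sum1=249, sum2=249
  after byte 1 (149): sum1=143, sum2=137
  after byte 2 (131): sum1=19, sum2=156
  after byte 3 (237): sum1=1, sum2=157
  after byte 4 (246): sum1=247, sum2=149
  after byte 5 (160): sum1=152, sum2=46
Checksum = sum2·256 + sum1 = 46·256 + 152 = 11928 = 0x2E98.

2E98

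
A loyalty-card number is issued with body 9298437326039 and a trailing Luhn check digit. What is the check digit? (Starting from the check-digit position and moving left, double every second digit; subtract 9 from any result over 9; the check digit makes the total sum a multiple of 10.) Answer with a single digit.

1

Partial digits right→left: 9 3 0 6 2 3 7 3 4 8 9 2 9
Double every second digit counting from the check-digit position (so the 1st, 3rd, 5th, ... of the partial from the right).
  doubled (with −9 where >9): 9 0 4 5 8 9 9 → sum 44
  kept as-is: 3 6 3 3 8 2 → sum 25
Total = 44 + 25 = 69.
Check digit = (10 − (69 mod 10)) mod 10 = 1.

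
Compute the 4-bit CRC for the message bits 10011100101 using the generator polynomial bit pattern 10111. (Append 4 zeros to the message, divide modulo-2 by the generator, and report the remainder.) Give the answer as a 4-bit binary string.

0110

Append 4 zeros: 100111001010000. Divide by 10111 (XOR where the leading bit is 1):
  pos 0: 10011 XOR 10111 = 00100
  pos 2: 10010 XOR 10111 = 00101
  pos 4: 10101 XOR 10111 = 00010
  pos 7: 10010 XOR 10111 = 00101
  pos 9: 10100 XOR 10111 = 00011
Remainder (last 4 bits) = 0110. This is the CRC / FCS.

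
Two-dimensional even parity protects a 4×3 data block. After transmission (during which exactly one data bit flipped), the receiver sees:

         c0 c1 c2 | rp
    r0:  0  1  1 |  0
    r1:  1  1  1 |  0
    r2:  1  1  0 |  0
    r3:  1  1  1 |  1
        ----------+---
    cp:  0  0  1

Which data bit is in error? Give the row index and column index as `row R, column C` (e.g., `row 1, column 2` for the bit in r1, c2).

row 1, column 0

Recompute each row's even parity and compare to rp:
  r0: data parity 0, sent rp 0 → ok
  r1: data parity 1, sent rp 0 → mismatch
  r2: data parity 0, sent rp 0 → ok
  r3: data parity 1, sent rp 1 → ok
Recompute each column's even parity and compare to cp:
  c0: data parity 1, sent cp 0 → mismatch
  c1: data parity 0, sent cp 0 → ok
  c2: data parity 1, sent cp 1 → ok
Exactly one row (r1) and one column (c0) fail → the flipped bit is at their intersection.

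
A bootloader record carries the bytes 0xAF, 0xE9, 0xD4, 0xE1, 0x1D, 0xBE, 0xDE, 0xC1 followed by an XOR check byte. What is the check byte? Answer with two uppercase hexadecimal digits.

XOR the bytes together:
  start with 0xAF
  0xAF ⊕ 0xE9 = 0x46
  0x46 ⊕ 0xD4 = 0x92
  0x92 ⊕ 0xE1 = 0x73
  0x73 ⊕ 0x1D = 0x6E
  0x6E ⊕ 0xBE = 0xD0
  0xD0 ⊕ 0xDE = 0x0E
  0x0E ⊕ 0xC1 = 0xCF

CF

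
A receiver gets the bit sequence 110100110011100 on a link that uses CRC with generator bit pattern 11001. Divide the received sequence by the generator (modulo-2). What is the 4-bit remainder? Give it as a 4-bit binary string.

1011

Modulo-2 division of 110100110011100 by 11001:
  pos 0: 11010 XOR 11001 = 00011
  pos 3: 11011 XOR 11001 = 00010
  pos 6: 10001 XOR 11001 = 01000
  pos 7: 10001 XOR 11001 = 01000
  pos 8: 10001 XOR 11001 = 01000
  pos 9: 10000 XOR 11001 = 01001
  pos 10: 10010 XOR 11001 = 01011
Remainder = 1011 (nonzero — an error is detected).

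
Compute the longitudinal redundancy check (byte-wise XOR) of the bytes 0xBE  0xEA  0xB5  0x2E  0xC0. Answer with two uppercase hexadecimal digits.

XOR the bytes together:
  start with 0xBE
  0xBE ⊕ 0xEA = 0x54
  0x54 ⊕ 0xB5 = 0xE1
  0xE1 ⊕ 0x2E = 0xCF
  0xCF ⊕ 0xC0 = 0x0F

0F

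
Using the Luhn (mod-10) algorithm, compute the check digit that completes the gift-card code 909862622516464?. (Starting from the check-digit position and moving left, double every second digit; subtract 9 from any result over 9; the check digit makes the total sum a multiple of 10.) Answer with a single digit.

Partial digits right→left: 4 6 4 6 1 5 2 2 6 2 6 8 9 0 9
Double every second digit counting from the check-digit position (so the 1st, 3rd, 5th, ... of the partial from the right).
  doubled (with −9 where >9): 8 8 2 4 3 3 9 9 → sum 46
  kept as-is: 6 6 5 2 2 8 0 → sum 29
Total = 46 + 29 = 75.
Check digit = (10 − (75 mod 10)) mod 10 = 5.

5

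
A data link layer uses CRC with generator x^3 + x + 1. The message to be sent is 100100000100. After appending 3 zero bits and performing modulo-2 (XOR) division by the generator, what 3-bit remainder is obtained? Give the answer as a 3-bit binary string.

000

Append 3 zeros: 100100000100000. Divide by 1011 (XOR where the leading bit is 1):
  pos 0: 1001 XOR 1011 = 0010
  pos 2: 1000 XOR 1011 = 0011
  pos 4: 1100 XOR 1011 = 0111
  pos 5: 1110 XOR 1011 = 0101
  pos 6: 1011 XOR 1011 = 0000
Remainder (last 3 bits) = 000. This is the CRC / FCS.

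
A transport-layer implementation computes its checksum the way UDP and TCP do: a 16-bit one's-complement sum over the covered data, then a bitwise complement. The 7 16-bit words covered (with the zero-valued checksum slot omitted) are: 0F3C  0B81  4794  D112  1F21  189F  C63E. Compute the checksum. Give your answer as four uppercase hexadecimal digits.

CE9C

One's-complement addition (fold any carry out of bit 15 back into bit 0):
  0x0F3C + 0x0B81 = 0x01ABD
  0x1ABD + 0x4794 = 0x06251
  0x6251 + 0xD112 = 0x13363 → wrap carry → 0x3364
  0x3364 + 0x1F21 = 0x05285
  0x5285 + 0x189F = 0x06B24
  0x6B24 + 0xC63E = 0x13162 → wrap carry → 0x3163
One's-complement sum = 0x3163.
Checksum = ~0x3163 & 0xFFFF = 0xCE9C.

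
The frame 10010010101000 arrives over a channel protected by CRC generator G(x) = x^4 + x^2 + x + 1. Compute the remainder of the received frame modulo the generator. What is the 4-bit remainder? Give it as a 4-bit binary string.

0100

Modulo-2 division of 10010010101000 by 10111:
  pos 0: 10010 XOR 10111 = 00101
  pos 2: 10101 XOR 10111 = 00010
  pos 5: 10010 XOR 10111 = 00101
  pos 7: 10110 XOR 10111 = 00001
Remainder = 0100 (nonzero — an error is detected).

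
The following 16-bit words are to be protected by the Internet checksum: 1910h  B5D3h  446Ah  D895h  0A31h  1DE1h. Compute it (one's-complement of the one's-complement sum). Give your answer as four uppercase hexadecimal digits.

EC09

One's-complement addition (fold any carry out of bit 15 back into bit 0):
  0x1910 + 0xB5D3 = 0x0CEE3
  0xCEE3 + 0x446A = 0x1134D → wrap carry → 0x134E
  0x134E + 0xD895 = 0x0EBE3
  0xEBE3 + 0x0A31 = 0x0F614
  0xF614 + 0x1DE1 = 0x113F5 → wrap carry → 0x13F6
One's-complement sum = 0x13F6.
Checksum = ~0x13F6 & 0xFFFF = 0xEC09.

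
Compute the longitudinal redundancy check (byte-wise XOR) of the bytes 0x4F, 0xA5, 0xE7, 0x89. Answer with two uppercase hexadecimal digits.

XOR the bytes together:
  start with 0x4F
  0x4F ⊕ 0xA5 = 0xEA
  0xEA ⊕ 0xE7 = 0x0D
  0x0D ⊕ 0x89 = 0x84

84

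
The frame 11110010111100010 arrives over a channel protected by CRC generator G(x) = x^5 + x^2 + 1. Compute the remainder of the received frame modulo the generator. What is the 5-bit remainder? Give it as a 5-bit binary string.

00000

Modulo-2 division of 11110010111100010 by 100101:
  pos 0: 111100 XOR 100101 = 011001
  pos 1: 110011 XOR 100101 = 010110
  pos 2: 101100 XOR 100101 = 001001
  pos 4: 100111 XOR 100101 = 000010
  pos 8: 101100 XOR 100101 = 001001
  pos 10: 100101 XOR 100101 = 000000
Remainder = 00000 (zero — the frame passes the CRC check).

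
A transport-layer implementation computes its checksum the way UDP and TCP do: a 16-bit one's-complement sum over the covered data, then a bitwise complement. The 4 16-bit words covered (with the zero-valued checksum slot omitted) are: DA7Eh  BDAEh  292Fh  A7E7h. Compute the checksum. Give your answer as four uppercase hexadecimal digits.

One's-complement addition (fold any carry out of bit 15 back into bit 0):
  0xDA7E + 0xBDAE = 0x1982C → wrap carry → 0x982D
  0x982D + 0x292F = 0x0C15C
  0xC15C + 0xA7E7 = 0x16943 → wrap carry → 0x6944
One's-complement sum = 0x6944.
Checksum = ~0x6944 & 0xFFFF = 0x96BB.

96BB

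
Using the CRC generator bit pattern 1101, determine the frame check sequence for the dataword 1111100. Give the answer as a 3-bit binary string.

010

Append 3 zeros: 1111100000. Divide by 1101 (XOR where the leading bit is 1):
  pos 0: 1111 XOR 1101 = 0010
  pos 2: 1010 XOR 1101 = 0111
  pos 3: 1110 XOR 1101 = 0011
  pos 5: 1100 XOR 1101 = 0001
Remainder (last 3 bits) = 010. This is the CRC / FCS.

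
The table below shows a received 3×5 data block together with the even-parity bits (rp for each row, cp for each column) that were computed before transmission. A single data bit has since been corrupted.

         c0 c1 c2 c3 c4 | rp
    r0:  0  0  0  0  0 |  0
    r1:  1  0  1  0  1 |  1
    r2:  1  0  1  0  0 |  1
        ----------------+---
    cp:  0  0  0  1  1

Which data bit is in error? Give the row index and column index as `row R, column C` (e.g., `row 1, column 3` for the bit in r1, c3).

row 2, column 3

Recompute each row's even parity and compare to rp:
  r0: data parity 0, sent rp 0 → ok
  r1: data parity 1, sent rp 1 → ok
  r2: data parity 0, sent rp 1 → mismatch
Recompute each column's even parity and compare to cp:
  c0: data parity 0, sent cp 0 → ok
  c1: data parity 0, sent cp 0 → ok
  c2: data parity 0, sent cp 0 → ok
  c3: data parity 0, sent cp 1 → mismatch
  c4: data parity 1, sent cp 1 → ok
Exactly one row (r2) and one column (c3) fail → the flipped bit is at their intersection.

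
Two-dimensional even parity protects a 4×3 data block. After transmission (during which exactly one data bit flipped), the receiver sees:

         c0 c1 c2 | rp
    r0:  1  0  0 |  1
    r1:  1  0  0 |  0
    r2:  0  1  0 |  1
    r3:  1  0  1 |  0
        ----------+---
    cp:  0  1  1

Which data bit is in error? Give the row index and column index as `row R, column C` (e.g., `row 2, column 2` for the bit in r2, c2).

Recompute each row's even parity and compare to rp:
  r0: data parity 1, sent rp 1 → ok
  r1: data parity 1, sent rp 0 → mismatch
  r2: data parity 1, sent rp 1 → ok
  r3: data parity 0, sent rp 0 → ok
Recompute each column's even parity and compare to cp:
  c0: data parity 1, sent cp 0 → mismatch
  c1: data parity 1, sent cp 1 → ok
  c2: data parity 1, sent cp 1 → ok
Exactly one row (r1) and one column (c0) fail → the flipped bit is at their intersection.

row 1, column 0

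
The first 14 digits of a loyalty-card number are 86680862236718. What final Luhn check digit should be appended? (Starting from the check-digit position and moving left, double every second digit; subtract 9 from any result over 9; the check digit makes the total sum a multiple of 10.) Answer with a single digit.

2

Partial digits right→left: 8 1 7 6 3 2 2 6 8 0 8 6 6 8
Double every second digit counting from the check-digit position (so the 1st, 3rd, 5th, ... of the partial from the right).
  doubled (with −9 where >9): 7 5 6 4 7 7 3 → sum 39
  kept as-is: 1 6 2 6 0 6 8 → sum 29
Total = 39 + 29 = 68.
Check digit = (10 − (68 mod 10)) mod 10 = 2.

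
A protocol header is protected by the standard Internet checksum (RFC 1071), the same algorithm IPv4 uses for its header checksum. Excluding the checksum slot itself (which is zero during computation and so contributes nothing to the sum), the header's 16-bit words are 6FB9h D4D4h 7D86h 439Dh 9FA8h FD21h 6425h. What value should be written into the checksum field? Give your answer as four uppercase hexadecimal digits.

F95D

One's-complement addition (fold any carry out of bit 15 back into bit 0):
  0x6FB9 + 0xD4D4 = 0x1448D → wrap carry → 0x448E
  0x448E + 0x7D86 = 0x0C214
  0xC214 + 0x439D = 0x105B1 → wrap carry → 0x05B2
  0x05B2 + 0x9FA8 = 0x0A55A
  0xA55A + 0xFD21 = 0x1A27B → wrap carry → 0xA27C
  0xA27C + 0x6425 = 0x106A1 → wrap carry → 0x06A2
One's-complement sum = 0x06A2.
Checksum = ~0x06A2 & 0xFFFF = 0xF95D.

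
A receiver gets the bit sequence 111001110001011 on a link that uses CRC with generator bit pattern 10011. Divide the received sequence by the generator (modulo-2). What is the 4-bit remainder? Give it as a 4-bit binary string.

Modulo-2 division of 111001110001011 by 10011:
  pos 0: 11100 XOR 10011 = 01111
  pos 1: 11111 XOR 10011 = 01100
  pos 2: 11001 XOR 10011 = 01010
  pos 3: 10101 XOR 10011 = 00110
  pos 5: 11000 XOR 10011 = 01011
  pos 6: 10110 XOR 10011 = 00101
  pos 8: 10110 XOR 10011 = 00101
  pos 10: 10111 XOR 10011 = 00100
Remainder = 0100 (nonzero — an error is detected).

0100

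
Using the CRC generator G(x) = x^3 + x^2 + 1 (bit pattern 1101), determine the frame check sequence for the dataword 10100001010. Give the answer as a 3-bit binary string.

000

Append 3 zeros: 10100001010000. Divide by 1101 (XOR where the leading bit is 1):
  pos 0: 1010 XOR 1101 = 0111
  pos 1: 1110 XOR 1101 = 0011
  pos 3: 1100 XOR 1101 = 0001
  pos 6: 1101 XOR 1101 = 0000
Remainder (last 3 bits) = 000. This is the CRC / FCS.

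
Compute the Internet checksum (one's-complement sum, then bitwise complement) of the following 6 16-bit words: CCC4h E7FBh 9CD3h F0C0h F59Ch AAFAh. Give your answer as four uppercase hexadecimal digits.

1D13

One's-complement addition (fold any carry out of bit 15 back into bit 0):
  0xCCC4 + 0xE7FB = 0x1B4BF → wrap carry → 0xB4C0
  0xB4C0 + 0x9CD3 = 0x15193 → wrap carry → 0x5194
  0x5194 + 0xF0C0 = 0x14254 → wrap carry → 0x4255
  0x4255 + 0xF59C = 0x137F1 → wrap carry → 0x37F2
  0x37F2 + 0xAAFA = 0x0E2EC
One's-complement sum = 0xE2EC.
Checksum = ~0xE2EC & 0xFFFF = 0x1D13.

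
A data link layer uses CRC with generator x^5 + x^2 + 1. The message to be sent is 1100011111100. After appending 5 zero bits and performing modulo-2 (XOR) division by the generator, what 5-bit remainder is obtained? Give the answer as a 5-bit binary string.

10011

Append 5 zeros: 110001111110000000. Divide by 100101 (XOR where the leading bit is 1):
  pos 0: 110001 XOR 100101 = 010100
  pos 1: 101001 XOR 100101 = 001100
  pos 3: 110011 XOR 100101 = 010110
  pos 4: 101101 XOR 100101 = 001000
  pos 6: 100010 XOR 100101 = 000111
  pos 9: 111000 XOR 100101 = 011101
  pos 10: 111010 XOR 100101 = 011111
  pos 11: 111110 XOR 100101 = 011011
  pos 12: 110110 XOR 100101 = 010011
Remainder (last 5 bits) = 10011. This is the CRC / FCS.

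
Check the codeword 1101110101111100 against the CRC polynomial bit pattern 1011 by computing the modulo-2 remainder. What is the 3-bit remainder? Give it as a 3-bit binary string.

Modulo-2 division of 1101110101111100 by 1011:
  pos 0: 1101 XOR 1011 = 0110
  pos 1: 1101 XOR 1011 = 0110
  pos 2: 1101 XOR 1011 = 0110
  pos 3: 1100 XOR 1011 = 0111
  pos 4: 1111 XOR 1011 = 0100
  pos 5: 1000 XOR 1011 = 0011
  pos 7: 1111 XOR 1011 = 0100
  pos 8: 1001 XOR 1011 = 0010
  pos 10: 1011 XOR 1011 = 0000
Remainder = 000 (zero — the frame passes the CRC check).

000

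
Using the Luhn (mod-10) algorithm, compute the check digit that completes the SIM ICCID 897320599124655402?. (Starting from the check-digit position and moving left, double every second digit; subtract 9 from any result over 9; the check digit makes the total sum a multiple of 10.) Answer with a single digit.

Partial digits right→left: 2 0 4 5 5 6 4 2 1 9 9 5 0 2 3 7 9 8
Double every second digit counting from the check-digit position (so the 1st, 3rd, 5th, ... of the partial from the right).
  doubled (with −9 where >9): 4 8 1 8 2 9 0 6 9 → sum 47
  kept as-is: 0 5 6 2 9 5 2 7 8 → sum 44
Total = 47 + 44 = 91.
Check digit = (10 − (91 mod 10)) mod 10 = 9.

9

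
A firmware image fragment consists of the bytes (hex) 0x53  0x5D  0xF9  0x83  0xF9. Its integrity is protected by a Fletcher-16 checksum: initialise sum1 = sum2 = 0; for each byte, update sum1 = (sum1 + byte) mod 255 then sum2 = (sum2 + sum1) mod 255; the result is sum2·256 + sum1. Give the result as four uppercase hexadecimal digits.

Running sums (mod 255):
  after byte 0 (0x53): sum1=83, sum2=83
  after byte 1 (0x5D): sum1=176, sum2=4
  after byte 2 (0xF9): sum1=170, sum2=174
  after byte 3 (0x83): sum1=46, sum2=220
  after byte 4 (0xF9): sum1=40, sum2=5
Checksum = sum2·256 + sum1 = 5·256 + 40 = 1320 = 0x0528.

0528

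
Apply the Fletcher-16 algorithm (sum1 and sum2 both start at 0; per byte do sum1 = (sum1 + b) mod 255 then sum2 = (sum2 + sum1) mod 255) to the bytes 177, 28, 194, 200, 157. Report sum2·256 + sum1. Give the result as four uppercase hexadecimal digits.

Running sums (mod 255):
  after byte 0 (177): sum1=177, sum2=177
  after byte 1 (28): sum1=205, sum2=127
  after byte 2 (194): sum1=144, sum2=16
  after byte 3 (200): sum1=89, sum2=105
  after byte 4 (157): sum1=246, sum2=96
Checksum = sum2·256 + sum1 = 96·256 + 246 = 24822 = 0x60F6.

60F6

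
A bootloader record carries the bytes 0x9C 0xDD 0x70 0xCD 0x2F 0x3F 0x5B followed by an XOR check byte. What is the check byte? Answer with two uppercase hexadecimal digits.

XOR the bytes together:
  start with 0x9C
  0x9C ⊕ 0xDD = 0x41
  0x41 ⊕ 0x70 = 0x31
  0x31 ⊕ 0xCD = 0xFC
  0xFC ⊕ 0x2F = 0xD3
  0xD3 ⊕ 0x3F = 0xEC
  0xEC ⊕ 0x5B = 0xB7

B7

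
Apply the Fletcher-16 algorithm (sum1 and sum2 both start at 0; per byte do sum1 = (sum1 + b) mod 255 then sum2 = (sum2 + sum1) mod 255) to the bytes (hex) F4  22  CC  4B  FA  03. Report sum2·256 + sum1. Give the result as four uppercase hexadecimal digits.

762D

Running sums (mod 255):
  after byte 0 (F4): sum1=244, sum2=244
  after byte 1 (22): sum1=23, sum2=12
  after byte 2 (CC): sum1=227, sum2=239
  after byte 3 (4B): sum1=47, sum2=31
  after byte 4 (FA): sum1=42, sum2=73
  after byte 5 (03): sum1=45, sum2=118
Checksum = sum2·256 + sum1 = 118·256 + 45 = 30253 = 0x762D.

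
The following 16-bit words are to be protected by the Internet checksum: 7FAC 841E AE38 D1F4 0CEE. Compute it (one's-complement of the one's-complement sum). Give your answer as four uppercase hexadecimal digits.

6F19

One's-complement addition (fold any carry out of bit 15 back into bit 0):
  0x7FAC + 0x841E = 0x103CA → wrap carry → 0x03CB
  0x03CB + 0xAE38 = 0x0B203
  0xB203 + 0xD1F4 = 0x183F7 → wrap carry → 0x83F8
  0x83F8 + 0x0CEE = 0x090E6
One's-complement sum = 0x90E6.
Checksum = ~0x90E6 & 0xFFFF = 0x6F19.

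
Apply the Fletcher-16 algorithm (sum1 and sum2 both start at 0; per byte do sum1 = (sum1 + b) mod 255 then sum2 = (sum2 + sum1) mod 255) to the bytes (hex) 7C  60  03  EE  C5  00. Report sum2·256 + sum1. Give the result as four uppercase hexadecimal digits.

3194

Running sums (mod 255):
  after byte 0 (7C): sum1=124, sum2=124
  after byte 1 (60): sum1=220, sum2=89
  after byte 2 (03): sum1=223, sum2=57
  after byte 3 (EE): sum1=206, sum2=8
  after byte 4 (C5): sum1=148, sum2=156
  after byte 5 (00): sum1=148, sum2=49
Checksum = sum2·256 + sum1 = 49·256 + 148 = 12692 = 0x3194.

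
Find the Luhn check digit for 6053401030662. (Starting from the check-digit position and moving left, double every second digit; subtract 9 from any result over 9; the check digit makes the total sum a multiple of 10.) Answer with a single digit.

Partial digits right→left: 2 6 6 0 3 0 1 0 4 3 5 0 6
Double every second digit counting from the check-digit position (so the 1st, 3rd, 5th, ... of the partial from the right).
  doubled (with −9 where >9): 4 3 6 2 8 1 3 → sum 27
  kept as-is: 6 0 0 0 3 0 → sum 9
Total = 27 + 9 = 36.
Check digit = (10 − (36 mod 10)) mod 10 = 4.

4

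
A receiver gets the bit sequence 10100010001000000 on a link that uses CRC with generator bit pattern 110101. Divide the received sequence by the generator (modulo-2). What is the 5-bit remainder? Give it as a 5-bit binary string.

Modulo-2 division of 10100010001000000 by 110101:
  pos 0: 101000 XOR 110101 = 011101
  pos 1: 111011 XOR 110101 = 001110
  pos 3: 111000 XOR 110101 = 001101
  pos 5: 110101 XOR 110101 = 000000
Remainder = 00000 (zero — the frame passes the CRC check).

00000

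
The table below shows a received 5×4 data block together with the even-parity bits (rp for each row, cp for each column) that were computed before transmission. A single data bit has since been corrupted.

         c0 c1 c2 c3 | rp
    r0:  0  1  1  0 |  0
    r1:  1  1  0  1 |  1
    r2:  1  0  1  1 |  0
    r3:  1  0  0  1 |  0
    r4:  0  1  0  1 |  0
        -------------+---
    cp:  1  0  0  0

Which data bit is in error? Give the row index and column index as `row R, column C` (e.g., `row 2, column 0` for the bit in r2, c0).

Recompute each row's even parity and compare to rp:
  r0: data parity 0, sent rp 0 → ok
  r1: data parity 1, sent rp 1 → ok
  r2: data parity 1, sent rp 0 → mismatch
  r3: data parity 0, sent rp 0 → ok
  r4: data parity 0, sent rp 0 → ok
Recompute each column's even parity and compare to cp:
  c0: data parity 1, sent cp 1 → ok
  c1: data parity 1, sent cp 0 → mismatch
  c2: data parity 0, sent cp 0 → ok
  c3: data parity 0, sent cp 0 → ok
Exactly one row (r2) and one column (c1) fail → the flipped bit is at their intersection.

row 2, column 1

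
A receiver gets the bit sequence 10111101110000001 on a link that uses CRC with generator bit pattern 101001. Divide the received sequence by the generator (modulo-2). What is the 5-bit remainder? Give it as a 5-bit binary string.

00000

Modulo-2 division of 10111101110000001 by 101001:
  pos 0: 101111 XOR 101001 = 000110
  pos 3: 110011 XOR 101001 = 011010
  pos 4: 110101 XOR 101001 = 011100
  pos 5: 111000 XOR 101001 = 010001
  pos 6: 100010 XOR 101001 = 001011
  pos 8: 101100 XOR 101001 = 000101
  pos 11: 101001 XOR 101001 = 000000
Remainder = 00000 (zero — the frame passes the CRC check).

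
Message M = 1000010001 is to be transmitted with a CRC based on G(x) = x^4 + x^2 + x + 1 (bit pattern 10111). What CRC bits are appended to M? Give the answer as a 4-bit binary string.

1110

Append 4 zeros: 10000100010000. Divide by 10111 (XOR where the leading bit is 1):
  pos 0: 10000 XOR 10111 = 00111
  pos 2: 11110 XOR 10111 = 01001
  pos 3: 10010 XOR 10111 = 00101
  pos 5: 10101 XOR 10111 = 00010
  pos 8: 10000 XOR 10111 = 00111
Remainder (last 4 bits) = 1110. This is the CRC / FCS.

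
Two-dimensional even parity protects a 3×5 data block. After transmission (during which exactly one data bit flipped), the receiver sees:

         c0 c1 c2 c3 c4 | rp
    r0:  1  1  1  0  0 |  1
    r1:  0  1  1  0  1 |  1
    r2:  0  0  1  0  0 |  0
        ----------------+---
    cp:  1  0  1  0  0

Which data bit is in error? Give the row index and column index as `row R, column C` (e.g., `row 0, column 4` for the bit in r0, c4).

row 2, column 4

Recompute each row's even parity and compare to rp:
  r0: data parity 1, sent rp 1 → ok
  r1: data parity 1, sent rp 1 → ok
  r2: data parity 1, sent rp 0 → mismatch
Recompute each column's even parity and compare to cp:
  c0: data parity 1, sent cp 1 → ok
  c1: data parity 0, sent cp 0 → ok
  c2: data parity 1, sent cp 1 → ok
  c3: data parity 0, sent cp 0 → ok
  c4: data parity 1, sent cp 0 → mismatch
Exactly one row (r2) and one column (c4) fail → the flipped bit is at their intersection.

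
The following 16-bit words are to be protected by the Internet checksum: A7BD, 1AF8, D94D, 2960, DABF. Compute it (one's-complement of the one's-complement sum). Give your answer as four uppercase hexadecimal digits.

One's-complement addition (fold any carry out of bit 15 back into bit 0):
  0xA7BD + 0x1AF8 = 0x0C2B5
  0xC2B5 + 0xD94D = 0x19C02 → wrap carry → 0x9C03
  0x9C03 + 0x2960 = 0x0C563
  0xC563 + 0xDABF = 0x1A022 → wrap carry → 0xA023
One's-complement sum = 0xA023.
Checksum = ~0xA023 & 0xFFFF = 0x5FDC.

5FDC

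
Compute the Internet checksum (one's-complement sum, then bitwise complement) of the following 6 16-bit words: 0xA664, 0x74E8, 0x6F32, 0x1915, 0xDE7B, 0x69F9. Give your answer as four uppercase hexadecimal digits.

13F6

One's-complement addition (fold any carry out of bit 15 back into bit 0):
  0xA664 + 0x74E8 = 0x11B4C → wrap carry → 0x1B4D
  0x1B4D + 0x6F32 = 0x08A7F
  0x8A7F + 0x1915 = 0x0A394
  0xA394 + 0xDE7B = 0x1820F → wrap carry → 0x8210
  0x8210 + 0x69F9 = 0x0EC09
One's-complement sum = 0xEC09.
Checksum = ~0xEC09 & 0xFFFF = 0x13F6.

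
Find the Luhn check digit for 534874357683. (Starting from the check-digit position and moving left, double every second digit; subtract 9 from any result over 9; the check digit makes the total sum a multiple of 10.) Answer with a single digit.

5

Partial digits right→left: 3 8 6 7 5 3 4 7 8 4 3 5
Double every second digit counting from the check-digit position (so the 1st, 3rd, 5th, ... of the partial from the right).
  doubled (with −9 where >9): 6 3 1 8 7 6 → sum 31
  kept as-is: 8 7 3 7 4 5 → sum 34
Total = 31 + 34 = 65.
Check digit = (10 − (65 mod 10)) mod 10 = 5.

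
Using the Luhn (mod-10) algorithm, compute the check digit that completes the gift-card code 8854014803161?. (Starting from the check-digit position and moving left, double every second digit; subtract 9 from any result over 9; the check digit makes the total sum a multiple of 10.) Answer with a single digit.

Partial digits right→left: 1 6 1 3 0 8 4 1 0 4 5 8 8
Double every second digit counting from the check-digit position (so the 1st, 3rd, 5th, ... of the partial from the right).
  doubled (with −9 where >9): 2 2 0 8 0 1 7 → sum 20
  kept as-is: 6 3 8 1 4 8 → sum 30
Total = 20 + 30 = 50.
Check digit = (10 − (50 mod 10)) mod 10 = 0.

0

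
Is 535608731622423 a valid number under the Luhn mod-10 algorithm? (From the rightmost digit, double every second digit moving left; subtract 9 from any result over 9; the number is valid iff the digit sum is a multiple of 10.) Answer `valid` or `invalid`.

From the right, keep odd positions and double even positions (subtract 9 from any doubled value over 9):
  doubled (positions 2,4,...): 4 4 3 6 7 3 6 → sum 33
  kept (positions 1,3,...): 3 4 2 1 7 0 5 5 → sum 27
Total = 60.
60 mod 10 = 0, so the number is valid.

valid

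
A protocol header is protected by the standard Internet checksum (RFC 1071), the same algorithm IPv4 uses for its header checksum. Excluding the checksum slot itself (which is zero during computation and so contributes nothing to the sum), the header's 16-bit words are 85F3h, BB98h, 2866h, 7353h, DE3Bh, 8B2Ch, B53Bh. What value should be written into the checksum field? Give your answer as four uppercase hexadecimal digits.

0416

One's-complement addition (fold any carry out of bit 15 back into bit 0):
  0x85F3 + 0xBB98 = 0x1418B → wrap carry → 0x418C
  0x418C + 0x2866 = 0x069F2
  0x69F2 + 0x7353 = 0x0DD45
  0xDD45 + 0xDE3B = 0x1BB80 → wrap carry → 0xBB81
  0xBB81 + 0x8B2C = 0x146AD → wrap carry → 0x46AE
  0x46AE + 0xB53B = 0x0FBE9
One's-complement sum = 0xFBE9.
Checksum = ~0xFBE9 & 0xFFFF = 0x0416.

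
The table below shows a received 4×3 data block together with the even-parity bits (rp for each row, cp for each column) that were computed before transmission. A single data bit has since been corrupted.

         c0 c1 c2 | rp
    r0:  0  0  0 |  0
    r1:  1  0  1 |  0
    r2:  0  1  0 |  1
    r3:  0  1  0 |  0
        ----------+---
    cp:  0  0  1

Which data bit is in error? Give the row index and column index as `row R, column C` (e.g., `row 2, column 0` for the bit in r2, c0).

Recompute each row's even parity and compare to rp:
  r0: data parity 0, sent rp 0 → ok
  r1: data parity 0, sent rp 0 → ok
  r2: data parity 1, sent rp 1 → ok
  r3: data parity 1, sent rp 0 → mismatch
Recompute each column's even parity and compare to cp:
  c0: data parity 1, sent cp 0 → mismatch
  c1: data parity 0, sent cp 0 → ok
  c2: data parity 1, sent cp 1 → ok
Exactly one row (r3) and one column (c0) fail → the flipped bit is at their intersection.

row 3, column 0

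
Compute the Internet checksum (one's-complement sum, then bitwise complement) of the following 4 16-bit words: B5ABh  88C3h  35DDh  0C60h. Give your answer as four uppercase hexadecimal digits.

One's-complement addition (fold any carry out of bit 15 back into bit 0):
  0xB5AB + 0x88C3 = 0x13E6E → wrap carry → 0x3E6F
  0x3E6F + 0x35DD = 0x0744C
  0x744C + 0x0C60 = 0x080AC
One's-complement sum = 0x80AC.
Checksum = ~0x80AC & 0xFFFF = 0x7F53.

7F53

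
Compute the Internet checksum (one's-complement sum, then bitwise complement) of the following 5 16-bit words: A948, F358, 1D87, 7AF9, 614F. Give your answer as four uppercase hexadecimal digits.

One's-complement addition (fold any carry out of bit 15 back into bit 0):
  0xA948 + 0xF358 = 0x19CA0 → wrap carry → 0x9CA1
  0x9CA1 + 0x1D87 = 0x0BA28
  0xBA28 + 0x7AF9 = 0x13521 → wrap carry → 0x3522
  0x3522 + 0x614F = 0x09671
One's-complement sum = 0x9671.
Checksum = ~0x9671 & 0xFFFF = 0x698E.

698E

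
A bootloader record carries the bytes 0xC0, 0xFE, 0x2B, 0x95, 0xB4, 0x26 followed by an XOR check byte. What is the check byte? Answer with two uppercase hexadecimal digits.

XOR the bytes together:
  start with 0xC0
  0xC0 ⊕ 0xFE = 0x3E
  0x3E ⊕ 0x2B = 0x15
  0x15 ⊕ 0x95 = 0x80
  0x80 ⊕ 0xB4 = 0x34
  0x34 ⊕ 0x26 = 0x12

12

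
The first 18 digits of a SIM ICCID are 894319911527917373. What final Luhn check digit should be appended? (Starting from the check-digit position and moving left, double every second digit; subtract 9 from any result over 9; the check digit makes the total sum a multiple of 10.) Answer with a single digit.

6

Partial digits right→left: 3 7 3 7 1 9 7 2 5 1 1 9 9 1 3 4 9 8
Double every second digit counting from the check-digit position (so the 1st, 3rd, 5th, ... of the partial from the right).
  doubled (with −9 where >9): 6 6 2 5 1 2 9 6 9 → sum 46
  kept as-is: 7 7 9 2 1 9 1 4 8 → sum 48
Total = 46 + 48 = 94.
Check digit = (10 − (94 mod 10)) mod 10 = 6.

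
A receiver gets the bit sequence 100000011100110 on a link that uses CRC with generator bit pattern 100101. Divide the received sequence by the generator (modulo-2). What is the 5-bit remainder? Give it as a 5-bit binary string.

Modulo-2 division of 100000011100110 by 100101:
  pos 0: 100000 XOR 100101 = 000101
  pos 3: 101011 XOR 100101 = 001110
  pos 5: 111010 XOR 100101 = 011111
  pos 6: 111110 XOR 100101 = 011011
  pos 7: 110111 XOR 100101 = 010010
  pos 8: 100101 XOR 100101 = 000000
Remainder = 00000 (zero — the frame passes the CRC check).

00000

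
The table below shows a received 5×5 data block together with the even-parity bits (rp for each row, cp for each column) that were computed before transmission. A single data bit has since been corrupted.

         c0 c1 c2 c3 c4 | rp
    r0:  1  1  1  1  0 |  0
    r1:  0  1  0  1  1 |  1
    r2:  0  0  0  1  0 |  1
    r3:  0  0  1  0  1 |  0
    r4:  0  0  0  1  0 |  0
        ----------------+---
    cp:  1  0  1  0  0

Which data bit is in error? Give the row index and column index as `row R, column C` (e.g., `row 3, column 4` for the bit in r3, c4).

row 4, column 2

Recompute each row's even parity and compare to rp:
  r0: data parity 0, sent rp 0 → ok
  r1: data parity 1, sent rp 1 → ok
  r2: data parity 1, sent rp 1 → ok
  r3: data parity 0, sent rp 0 → ok
  r4: data parity 1, sent rp 0 → mismatch
Recompute each column's even parity and compare to cp:
  c0: data parity 1, sent cp 1 → ok
  c1: data parity 0, sent cp 0 → ok
  c2: data parity 0, sent cp 1 → mismatch
  c3: data parity 0, sent cp 0 → ok
  c4: data parity 0, sent cp 0 → ok
Exactly one row (r4) and one column (c2) fail → the flipped bit is at their intersection.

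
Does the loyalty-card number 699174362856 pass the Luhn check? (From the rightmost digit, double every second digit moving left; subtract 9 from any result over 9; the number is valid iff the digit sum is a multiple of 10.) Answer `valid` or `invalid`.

From the right, keep odd positions and double even positions (subtract 9 from any doubled value over 9):
  doubled (positions 2,4,...): 1 4 6 5 9 3 → sum 28
  kept (positions 1,3,...): 6 8 6 4 1 9 → sum 34
Total = 62.
62 mod 10 = 2, so the number is invalid.

invalid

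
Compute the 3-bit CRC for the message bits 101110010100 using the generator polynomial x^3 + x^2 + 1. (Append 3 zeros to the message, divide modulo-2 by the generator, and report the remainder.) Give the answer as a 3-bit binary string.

010

Append 3 zeros: 101110010100000. Divide by 1101 (XOR where the leading bit is 1):
  pos 0: 1011 XOR 1101 = 0110
  pos 1: 1101 XOR 1101 = 0000
  pos 7: 1010 XOR 1101 = 0111
  pos 8: 1110 XOR 1101 = 0011
  pos 10: 1100 XOR 1101 = 0001
Remainder (last 3 bits) = 010. This is the CRC / FCS.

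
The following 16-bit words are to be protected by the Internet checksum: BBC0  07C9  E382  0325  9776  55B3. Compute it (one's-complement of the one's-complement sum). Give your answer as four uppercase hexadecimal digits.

One's-complement addition (fold any carry out of bit 15 back into bit 0):
  0xBBC0 + 0x07C9 = 0x0C389
  0xC389 + 0xE382 = 0x1A70B → wrap carry → 0xA70C
  0xA70C + 0x0325 = 0x0AA31
  0xAA31 + 0x9776 = 0x141A7 → wrap carry → 0x41A8
  0x41A8 + 0x55B3 = 0x0975B
One's-complement sum = 0x975B.
Checksum = ~0x975B & 0xFFFF = 0x68A4.

68A4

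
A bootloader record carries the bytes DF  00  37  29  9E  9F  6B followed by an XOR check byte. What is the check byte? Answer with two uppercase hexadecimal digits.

AB

XOR the bytes together:
  start with 0xDF
  0xDF ⊕ 0x00 = 0xDF
  0xDF ⊕ 0x37 = 0xE8
  0xE8 ⊕ 0x29 = 0xC1
  0xC1 ⊕ 0x9E = 0x5F
  0x5F ⊕ 0x9F = 0xC0
  0xC0 ⊕ 0x6B = 0xAB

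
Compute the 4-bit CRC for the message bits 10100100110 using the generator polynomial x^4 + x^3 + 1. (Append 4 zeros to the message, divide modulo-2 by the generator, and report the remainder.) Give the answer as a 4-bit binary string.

1110

Append 4 zeros: 101001001100000. Divide by 11001 (XOR where the leading bit is 1):
  pos 0: 10100 XOR 11001 = 01101
  pos 1: 11011 XOR 11001 = 00010
  pos 4: 10001 XOR 11001 = 01000
  pos 5: 10001 XOR 11001 = 01000
  pos 6: 10000 XOR 11001 = 01001
  pos 7: 10010 XOR 11001 = 01011
  pos 8: 10110 XOR 11001 = 01111
  pos 9: 11110 XOR 11001 = 00111
Remainder (last 4 bits) = 1110. This is the CRC / FCS.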